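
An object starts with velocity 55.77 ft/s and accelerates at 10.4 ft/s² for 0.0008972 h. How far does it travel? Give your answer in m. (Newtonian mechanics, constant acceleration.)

v₀ = 55.77 ft/s × 0.3048 = 16.9987 m/s
a = 10.4 ft/s² × 0.3048 = 3.16992 m/s²
t = 0.0008972 h × 3600.0 = 3.22992 s
d = v₀ × t + ½ × a × t² = 16.9987 × 3.22992 + 0.5 × 3.16992 × 3.22992² = 71.44 m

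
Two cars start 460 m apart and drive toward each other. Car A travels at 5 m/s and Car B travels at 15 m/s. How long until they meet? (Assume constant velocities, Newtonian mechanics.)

Combined speed: v_combined = 5 + 15 = 20 m/s
Time to meet: t = d/v_combined = 460/20 = 23.0 s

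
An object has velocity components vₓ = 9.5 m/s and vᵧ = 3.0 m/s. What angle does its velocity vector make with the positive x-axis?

θ = arctan(vᵧ/vₓ) = arctan(3.0/9.5) = 17.53°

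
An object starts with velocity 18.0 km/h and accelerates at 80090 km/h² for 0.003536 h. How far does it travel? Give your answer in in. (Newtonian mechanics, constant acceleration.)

v₀ = 18.0 km/h × 0.2777777777777778 = 5.0 m/s
a = 80090 km/h² × 7.716049382716049e-05 = 6.17978 m/s²
t = 0.003536 h × 3600.0 = 12.7296 s
d = v₀ × t + ½ × a × t² = 5.0 × 12.7296 + 0.5 × 6.17978 × 12.7296² = 564.342 m
d = 564.342 m / 0.0254 = 22220 in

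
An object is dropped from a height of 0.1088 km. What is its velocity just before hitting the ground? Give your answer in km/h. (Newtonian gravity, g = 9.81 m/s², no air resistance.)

h = 0.1088 km × 1000.0 = 108.8 m
v = √(2gh) = √(2 × 9.81 × 108.8) = 46.2023 m/s
v = 46.2023 m/s / 0.2777777777777778 = 166.3 km/h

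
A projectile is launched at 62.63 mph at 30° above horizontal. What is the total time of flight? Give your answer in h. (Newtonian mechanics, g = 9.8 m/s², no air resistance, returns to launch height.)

v₀ = 62.63 mph × 0.44704 = 27.9981 m/s
T = 2 × v₀ × sin(θ) / g = 2 × 27.9981 × sin(30°) / 9.8 = 2 × 27.9981 × 0.5 / 9.8 = 2.85695 s
T = 2.85695 s / 3600.0 = 0.0007936 h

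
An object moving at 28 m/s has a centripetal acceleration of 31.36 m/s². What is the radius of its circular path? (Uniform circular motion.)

r = v²/a_c = 28²/31.36 = 25.0 m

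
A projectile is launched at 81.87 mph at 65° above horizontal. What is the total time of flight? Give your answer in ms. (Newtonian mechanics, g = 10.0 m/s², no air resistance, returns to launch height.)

v₀ = 81.87 mph × 0.44704 = 36.5992 m/s
T = 2 × v₀ × sin(θ) / g = 2 × 36.5992 × sin(65°) / 10.0 = 2 × 36.5992 × 0.906308 / 10.0 = 6.63403 s
T = 6.63403 s / 0.001 = 6634 ms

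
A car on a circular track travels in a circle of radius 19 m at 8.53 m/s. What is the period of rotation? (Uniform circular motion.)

T = 2πr/v = 2π×19/8.53 = 14.0 s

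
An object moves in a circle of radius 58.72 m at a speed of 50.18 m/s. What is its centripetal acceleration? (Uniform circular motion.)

a_c = v²/r = 50.18²/58.72 = 2518.0324/58.72 = 42.88 m/s²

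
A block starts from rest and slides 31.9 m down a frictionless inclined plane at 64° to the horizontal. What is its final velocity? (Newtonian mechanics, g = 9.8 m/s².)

a = g sin(θ) = 9.8 × sin(64°) = 8.8082 m/s²
v = √(2ad) = √(2 × 8.8082 × 31.9) = 23.71 m/s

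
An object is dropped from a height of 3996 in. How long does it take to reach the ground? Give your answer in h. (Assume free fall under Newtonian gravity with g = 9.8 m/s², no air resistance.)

h = 3996 in × 0.0254 = 101.498 m
t = √(2h/g) = √(2 × 101.498 / 9.8) = 4.55125 s
t = 4.55125 s / 3600.0 = 0.001264 h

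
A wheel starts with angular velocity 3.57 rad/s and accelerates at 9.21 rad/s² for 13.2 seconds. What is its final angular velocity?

ω = ω₀ + αt = 3.57 + 9.21 × 13.2 = 125.14 rad/s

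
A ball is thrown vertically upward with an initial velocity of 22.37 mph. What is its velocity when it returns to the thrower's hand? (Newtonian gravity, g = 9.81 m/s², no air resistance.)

By conservation of energy (no air resistance), the ball returns to the throw height with the same speed as launch, but directed downward.
|v_ground| = v₀ = 22.37 mph
v_ground = 22.37 mph (downward)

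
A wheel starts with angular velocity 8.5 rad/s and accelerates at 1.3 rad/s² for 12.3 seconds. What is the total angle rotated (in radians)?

θ = ω₀t + ½αt² = 8.5×12.3 + ½×1.3×12.3² = 202.89 rad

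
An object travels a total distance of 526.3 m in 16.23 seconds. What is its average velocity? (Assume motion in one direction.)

v_avg = Δd / Δt = 526.3 / 16.23 = 32.43 m/s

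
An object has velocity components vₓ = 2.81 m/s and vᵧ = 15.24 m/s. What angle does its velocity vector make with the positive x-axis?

θ = arctan(vᵧ/vₓ) = arctan(15.24/2.81) = 79.55°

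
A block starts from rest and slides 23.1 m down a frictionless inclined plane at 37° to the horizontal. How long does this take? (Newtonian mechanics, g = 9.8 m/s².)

a = g sin(θ) = 9.8 × sin(37°) = 5.8978 m/s²
t = √(2d/a) = √(2 × 23.1 / 5.8978) = 2.8 s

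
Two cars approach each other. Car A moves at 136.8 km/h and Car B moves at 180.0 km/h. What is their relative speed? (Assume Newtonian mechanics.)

v_rel = v_A + v_B = 136.8 + 180.0 = 316.8 km/h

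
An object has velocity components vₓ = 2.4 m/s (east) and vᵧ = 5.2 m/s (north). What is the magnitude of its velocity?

|v| = √(vₓ² + vᵧ²) = √(2.4² + 5.2²) = √(32.8) = 5.73 m/s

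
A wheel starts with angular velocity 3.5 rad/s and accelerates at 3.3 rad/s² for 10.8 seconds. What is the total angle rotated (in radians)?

θ = ω₀t + ½αt² = 3.5×10.8 + ½×3.3×10.8² = 230.26 rad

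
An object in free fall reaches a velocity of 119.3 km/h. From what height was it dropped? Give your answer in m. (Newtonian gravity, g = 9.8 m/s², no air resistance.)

v = 119.3 km/h × 0.2777777777777778 = 33.1389 m/s
h = v² / (2g) = 33.1389² / (2 × 9.8) = 56.03 m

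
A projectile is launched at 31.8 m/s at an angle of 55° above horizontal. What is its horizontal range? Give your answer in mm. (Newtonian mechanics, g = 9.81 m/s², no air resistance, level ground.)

R = v₀² × sin(2θ) / g = 31.8² × sin(2 × 55°) / 9.81 = 1011.24 × 0.939693 / 9.81 = 96.866 m
R = 96.866 m / 0.001 = 96870 mm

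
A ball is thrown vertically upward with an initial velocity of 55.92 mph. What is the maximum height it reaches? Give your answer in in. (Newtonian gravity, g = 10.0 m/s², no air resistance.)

v₀ = 55.92 mph × 0.44704 = 24.9985 m/s
h_max = v₀² / (2g) = 24.9985² / (2 × 10.0) = 624.925 / 20.0 = 31.2462 m
h_max = 31.2462 m / 0.0254 = 1230 in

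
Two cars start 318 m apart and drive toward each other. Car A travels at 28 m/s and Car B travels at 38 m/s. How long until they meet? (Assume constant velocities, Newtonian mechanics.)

Combined speed: v_combined = 28 + 38 = 66 m/s
Time to meet: t = d/v_combined = 318/66 = 4.82 s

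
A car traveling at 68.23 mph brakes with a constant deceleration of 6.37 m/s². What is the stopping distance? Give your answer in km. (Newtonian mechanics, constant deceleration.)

v₀ = 68.23 mph × 0.44704 = 30.5015 m/s
d = v₀² / (2a) = 30.5015² / (2 × 6.37) = 930.342 / 12.74 = 73.0253 m
d = 73.0253 m / 1000.0 = 0.07303 km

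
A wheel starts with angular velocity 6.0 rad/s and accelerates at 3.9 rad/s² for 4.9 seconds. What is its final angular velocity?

ω = ω₀ + αt = 6.0 + 3.9 × 4.9 = 25.11 rad/s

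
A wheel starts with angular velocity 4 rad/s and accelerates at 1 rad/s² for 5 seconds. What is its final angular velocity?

ω = ω₀ + αt = 4 + 1 × 5 = 9 rad/s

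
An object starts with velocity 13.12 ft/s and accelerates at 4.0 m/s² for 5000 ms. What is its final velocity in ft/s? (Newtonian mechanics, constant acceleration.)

v₀ = 13.12 ft/s × 0.3048 = 3.99898 m/s
t = 5000 ms × 0.001 = 5.0 s
v = v₀ + a × t = 3.99898 + 4.0 × 5.0 = 23.999 m/s
v = 23.999 m/s / 0.3048 = 78.74 ft/s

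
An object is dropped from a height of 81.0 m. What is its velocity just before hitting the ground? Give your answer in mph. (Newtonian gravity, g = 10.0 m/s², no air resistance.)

v = √(2gh) = √(2 × 10.0 × 81.0) = 40.2492 m/s
v = 40.2492 m/s / 0.44704 = 90.03 mph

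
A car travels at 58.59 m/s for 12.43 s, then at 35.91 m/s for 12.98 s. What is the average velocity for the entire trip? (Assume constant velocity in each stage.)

d₁ = v₁t₁ = 58.59 × 12.43 = 728.2737 m
d₂ = v₂t₂ = 35.91 × 12.98 = 466.1118 m
d_total = 1194.3855 m, t_total = 25.41 s
v_avg = d_total/t_total = 1194.3855/25.41 = 47.0 m/s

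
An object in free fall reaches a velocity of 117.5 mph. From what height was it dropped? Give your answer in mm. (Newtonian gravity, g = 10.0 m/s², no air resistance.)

v = 117.5 mph × 0.44704 = 52.5272 m/s
h = v² / (2g) = 52.5272² / (2 × 10.0) = 137.955 m
h = 137.955 m / 0.001 = 138000 mm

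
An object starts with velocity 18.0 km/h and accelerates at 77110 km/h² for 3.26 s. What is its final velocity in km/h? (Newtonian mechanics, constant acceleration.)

v₀ = 18.0 km/h × 0.2777777777777778 = 5.0 m/s
a = 77110 km/h² × 7.716049382716049e-05 = 5.94985 m/s²
v = v₀ + a × t = 5.0 + 5.94985 × 3.26 = 24.3965 m/s
v = 24.3965 m/s / 0.2777777777777778 = 87.83 km/h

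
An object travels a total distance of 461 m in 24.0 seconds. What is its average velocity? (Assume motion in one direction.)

v_avg = Δd / Δt = 461 / 24.0 = 19.21 m/s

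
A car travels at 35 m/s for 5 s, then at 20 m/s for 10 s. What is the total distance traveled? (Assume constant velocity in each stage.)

d₁ = v₁t₁ = 35 × 5 = 175 m
d₂ = v₂t₂ = 20 × 10 = 200 m
d_total = 175 + 200 = 375 m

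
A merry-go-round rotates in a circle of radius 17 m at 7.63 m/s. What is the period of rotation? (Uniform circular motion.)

T = 2πr/v = 2π×17/7.63 = 14.0 s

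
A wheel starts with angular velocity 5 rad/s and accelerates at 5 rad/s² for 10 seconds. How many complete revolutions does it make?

θ = ω₀t + ½αt² = 5×10 + ½×5×10² = 300.0 rad
Total revolutions = θ/(2π) = 300.0/(2π) = 47.75
Complete revolutions = ⌊47.75⌋ = 47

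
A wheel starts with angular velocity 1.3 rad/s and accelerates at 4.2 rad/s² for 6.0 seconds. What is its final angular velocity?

ω = ω₀ + αt = 1.3 + 4.2 × 6.0 = 26.5 rad/s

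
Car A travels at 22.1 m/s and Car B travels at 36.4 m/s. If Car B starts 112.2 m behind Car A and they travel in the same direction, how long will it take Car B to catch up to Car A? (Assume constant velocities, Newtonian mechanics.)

Relative speed: v_rel = 36.4 - 22.1 = 14.3 m/s
Time to catch: t = d₀/v_rel = 112.2/14.3 = 7.85 s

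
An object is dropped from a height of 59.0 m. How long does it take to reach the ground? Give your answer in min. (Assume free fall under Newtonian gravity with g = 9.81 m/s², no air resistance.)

t = √(2h/g) = √(2 × 59.0 / 9.81) = 3.46822 s
t = 3.46822 s / 60.0 = 0.0578 min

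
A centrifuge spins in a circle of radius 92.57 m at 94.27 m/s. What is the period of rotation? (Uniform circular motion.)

T = 2πr/v = 2π×92.57/94.27 = 6.17 s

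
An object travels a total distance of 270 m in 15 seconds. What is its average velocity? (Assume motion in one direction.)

v_avg = Δd / Δt = 270 / 15 = 18.0 m/s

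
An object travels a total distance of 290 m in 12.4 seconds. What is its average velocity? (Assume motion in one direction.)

v_avg = Δd / Δt = 290 / 12.4 = 23.39 m/s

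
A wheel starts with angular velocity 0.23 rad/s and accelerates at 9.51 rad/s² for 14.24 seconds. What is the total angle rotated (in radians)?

θ = ω₀t + ½αt² = 0.23×14.24 + ½×9.51×14.24² = 967.48 rad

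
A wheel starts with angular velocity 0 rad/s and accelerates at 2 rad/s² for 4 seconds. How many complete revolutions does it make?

θ = ω₀t + ½αt² = 0×4 + ½×2×4² = 16.0 rad
Total revolutions = θ/(2π) = 16.0/(2π) = 2.55
Complete revolutions = ⌊2.55⌋ = 2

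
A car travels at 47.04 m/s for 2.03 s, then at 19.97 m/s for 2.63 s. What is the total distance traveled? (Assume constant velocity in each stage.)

d₁ = v₁t₁ = 47.04 × 2.03 = 95.4912 m
d₂ = v₂t₂ = 19.97 × 2.63 = 52.5211 m
d_total = 95.4912 + 52.5211 = 148.01 m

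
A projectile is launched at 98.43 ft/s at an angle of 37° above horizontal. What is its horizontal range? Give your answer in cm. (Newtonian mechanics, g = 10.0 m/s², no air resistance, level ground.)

v₀ = 98.43 ft/s × 0.3048 = 30.0015 m/s
R = v₀² × sin(2θ) / g = 30.0015² × sin(2 × 37°) / 10.0 = 900.09 × 0.961262 / 10.0 = 86.5222 m
R = 86.5222 m / 0.01 = 8652 cm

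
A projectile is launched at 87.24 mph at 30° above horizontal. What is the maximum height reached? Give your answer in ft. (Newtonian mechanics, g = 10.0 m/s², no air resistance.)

v₀ = 87.24 mph × 0.44704 = 38.9998 m/s
H = v₀² × sin²(θ) / (2g) = 38.9998² × sin(30°)² / (2 × 10.0) = 1520.98 × 0.25 / 20.0 = 19.0123 m
H = 19.0123 m / 0.3048 = 62.38 ft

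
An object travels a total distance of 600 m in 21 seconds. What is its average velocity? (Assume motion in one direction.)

v_avg = Δd / Δt = 600 / 21 = 28.57 m/s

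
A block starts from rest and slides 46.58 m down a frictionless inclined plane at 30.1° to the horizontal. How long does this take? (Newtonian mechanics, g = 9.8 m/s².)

a = g sin(θ) = 9.8 × sin(30.1°) = 4.9148 m/s²
t = √(2d/a) = √(2 × 46.58 / 4.9148) = 4.35 s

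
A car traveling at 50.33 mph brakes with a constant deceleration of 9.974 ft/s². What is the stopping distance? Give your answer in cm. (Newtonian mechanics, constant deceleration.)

v₀ = 50.33 mph × 0.44704 = 22.4995 m/s
a = 9.974 ft/s² × 0.3048 = 3.04008 m/s²
d = v₀² / (2a) = 22.4995² / (2 × 3.04008) = 506.228 / 6.08016 = 83.259 m
d = 83.259 m / 0.01 = 8326 cm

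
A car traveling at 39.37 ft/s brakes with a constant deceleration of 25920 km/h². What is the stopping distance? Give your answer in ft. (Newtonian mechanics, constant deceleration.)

v₀ = 39.37 ft/s × 0.3048 = 12.0 m/s
a = 25920 km/h² × 7.716049382716049e-05 = 2.0 m/s²
d = v₀² / (2a) = 12.0² / (2 × 2.0) = 144.0 / 4.0 = 36.0 m
d = 36.0 m / 0.3048 = 118.1 ft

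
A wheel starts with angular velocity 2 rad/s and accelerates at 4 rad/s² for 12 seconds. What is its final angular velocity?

ω = ω₀ + αt = 2 + 4 × 12 = 50 rad/s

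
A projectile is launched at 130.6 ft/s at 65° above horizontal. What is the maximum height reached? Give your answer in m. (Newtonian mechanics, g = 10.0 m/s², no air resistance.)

v₀ = 130.6 ft/s × 0.3048 = 39.8069 m/s
H = v₀² × sin²(θ) / (2g) = 39.8069² × sin(65°)² / (2 × 10.0) = 1584.59 × 0.821394 / 20.0 = 65.08 m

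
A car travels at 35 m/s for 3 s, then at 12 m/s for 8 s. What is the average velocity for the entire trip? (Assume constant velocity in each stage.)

d₁ = v₁t₁ = 35 × 3 = 105 m
d₂ = v₂t₂ = 12 × 8 = 96 m
d_total = 201 m, t_total = 11 s
v_avg = d_total/t_total = 201/11 = 18.27 m/s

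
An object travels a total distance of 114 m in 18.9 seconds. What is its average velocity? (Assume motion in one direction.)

v_avg = Δd / Δt = 114 / 18.9 = 6.03 m/s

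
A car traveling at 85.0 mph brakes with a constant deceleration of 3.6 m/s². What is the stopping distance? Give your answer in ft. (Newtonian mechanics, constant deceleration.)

v₀ = 85.0 mph × 0.44704 = 37.9984 m/s
d = v₀² / (2a) = 37.9984² / (2 × 3.6) = 1443.88 / 7.2 = 200.539 m
d = 200.539 m / 0.3048 = 657.9 ft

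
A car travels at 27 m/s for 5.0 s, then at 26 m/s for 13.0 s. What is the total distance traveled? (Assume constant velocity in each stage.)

d₁ = v₁t₁ = 27 × 5.0 = 135.0 m
d₂ = v₂t₂ = 26 × 13.0 = 338.0 m
d_total = 135.0 + 338.0 = 473.0 m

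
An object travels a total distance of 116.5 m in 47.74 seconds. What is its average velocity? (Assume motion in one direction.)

v_avg = Δd / Δt = 116.5 / 47.74 = 2.44 m/s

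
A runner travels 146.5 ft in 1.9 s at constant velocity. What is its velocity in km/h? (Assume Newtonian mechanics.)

d = 146.5 ft × 0.3048 = 44.6532 m
v = d / t = 44.6532 / 1.9 = 23.5017 m/s
v = 23.5017 m/s / 0.2777777777777778 = 84.61 km/h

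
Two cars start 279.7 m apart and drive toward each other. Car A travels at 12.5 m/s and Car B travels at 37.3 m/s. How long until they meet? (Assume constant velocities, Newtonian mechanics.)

Combined speed: v_combined = 12.5 + 37.3 = 49.8 m/s
Time to meet: t = d/v_combined = 279.7/49.8 = 5.62 s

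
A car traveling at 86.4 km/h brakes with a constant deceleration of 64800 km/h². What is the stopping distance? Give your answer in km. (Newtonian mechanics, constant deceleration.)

v₀ = 86.4 km/h × 0.2777777777777778 = 24.0 m/s
a = 64800 km/h² × 7.716049382716049e-05 = 5.0 m/s²
d = v₀² / (2a) = 24.0² / (2 × 5.0) = 576.0 / 10.0 = 57.6 m
d = 57.6 m / 1000.0 = 0.0576 km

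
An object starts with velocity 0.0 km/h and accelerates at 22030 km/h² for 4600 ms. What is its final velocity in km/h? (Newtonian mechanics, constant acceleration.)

v₀ = 0.0 km/h × 0.2777777777777778 = 0.0 m/s
a = 22030 km/h² × 7.716049382716049e-05 = 1.69985 m/s²
t = 4600 ms × 0.001 = 4.6 s
v = v₀ + a × t = 0.0 + 1.69985 × 4.6 = 7.81931 m/s
v = 7.81931 m/s / 0.2777777777777778 = 28.15 km/h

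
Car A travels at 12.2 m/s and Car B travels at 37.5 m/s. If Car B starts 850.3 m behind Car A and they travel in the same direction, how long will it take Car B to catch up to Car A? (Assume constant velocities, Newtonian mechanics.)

Relative speed: v_rel = 37.5 - 12.2 = 25.3 m/s
Time to catch: t = d₀/v_rel = 850.3/25.3 = 33.61 s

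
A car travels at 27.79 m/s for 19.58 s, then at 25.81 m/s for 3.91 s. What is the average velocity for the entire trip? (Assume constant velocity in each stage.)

d₁ = v₁t₁ = 27.79 × 19.58 = 544.1282 m
d₂ = v₂t₂ = 25.81 × 3.91 = 100.9171 m
d_total = 645.0453 m, t_total = 23.49 s
v_avg = d_total/t_total = 645.0453/23.49 = 27.46 m/s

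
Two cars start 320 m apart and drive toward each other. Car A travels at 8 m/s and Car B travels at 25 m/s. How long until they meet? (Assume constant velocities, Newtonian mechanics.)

Combined speed: v_combined = 8 + 25 = 33 m/s
Time to meet: t = d/v_combined = 320/33 = 9.7 s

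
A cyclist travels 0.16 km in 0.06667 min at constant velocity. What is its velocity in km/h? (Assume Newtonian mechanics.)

d = 0.16 km × 1000.0 = 160.0 m
t = 0.06667 min × 60.0 = 4.0002 s
v = d / t = 160.0 / 4.0002 = 39.998 m/s
v = 39.998 m/s / 0.2777777777777778 = 144.0 km/h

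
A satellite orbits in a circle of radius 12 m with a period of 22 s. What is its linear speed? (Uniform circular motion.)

v = 2πr/T = 2π×12/22 = 3.43 m/s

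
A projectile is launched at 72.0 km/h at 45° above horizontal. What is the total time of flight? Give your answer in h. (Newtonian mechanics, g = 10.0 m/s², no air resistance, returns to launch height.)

v₀ = 72.0 km/h × 0.2777777777777778 = 20.0 m/s
T = 2 × v₀ × sin(θ) / g = 2 × 20.0 × sin(45°) / 10.0 = 2 × 20.0 × 0.707107 / 10.0 = 2.82843 s
T = 2.82843 s / 3600.0 = 0.0007857 h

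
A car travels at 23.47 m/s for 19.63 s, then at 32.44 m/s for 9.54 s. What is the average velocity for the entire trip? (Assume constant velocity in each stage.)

d₁ = v₁t₁ = 23.47 × 19.63 = 460.7161 m
d₂ = v₂t₂ = 32.44 × 9.54 = 309.4776 m
d_total = 770.1937 m, t_total = 29.17 s
v_avg = d_total/t_total = 770.1937/29.17 = 26.4 m/s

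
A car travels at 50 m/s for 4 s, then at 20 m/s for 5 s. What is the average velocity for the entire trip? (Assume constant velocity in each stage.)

d₁ = v₁t₁ = 50 × 4 = 200 m
d₂ = v₂t₂ = 20 × 5 = 100 m
d_total = 300 m, t_total = 9 s
v_avg = d_total/t_total = 300/9 = 33.33 m/s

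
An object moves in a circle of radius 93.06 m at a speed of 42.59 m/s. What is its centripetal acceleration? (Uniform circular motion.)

a_c = v²/r = 42.59²/93.06 = 1813.9081/93.06 = 19.49 m/s²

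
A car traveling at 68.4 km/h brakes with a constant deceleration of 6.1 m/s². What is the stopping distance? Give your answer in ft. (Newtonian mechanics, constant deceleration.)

v₀ = 68.4 km/h × 0.2777777777777778 = 19.0 m/s
d = v₀² / (2a) = 19.0² / (2 × 6.1) = 361.0 / 12.2 = 29.5902 m
d = 29.5902 m / 0.3048 = 97.08 ft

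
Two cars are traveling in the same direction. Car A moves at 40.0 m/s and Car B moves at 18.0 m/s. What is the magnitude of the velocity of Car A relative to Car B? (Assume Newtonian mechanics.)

v_rel = |v_A - v_B| = |40.0 - 18.0| = 22.0 m/s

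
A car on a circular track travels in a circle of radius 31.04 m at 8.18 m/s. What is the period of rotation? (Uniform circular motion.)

T = 2πr/v = 2π×31.04/8.18 = 23.84 s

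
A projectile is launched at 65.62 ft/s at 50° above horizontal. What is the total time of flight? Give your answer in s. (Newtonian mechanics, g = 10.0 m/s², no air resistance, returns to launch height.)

v₀ = 65.62 ft/s × 0.3048 = 20.001 m/s
T = 2 × v₀ × sin(θ) / g = 2 × 20.001 × sin(50°) / 10.0 = 2 × 20.001 × 0.766044 / 10.0 = 3.064 s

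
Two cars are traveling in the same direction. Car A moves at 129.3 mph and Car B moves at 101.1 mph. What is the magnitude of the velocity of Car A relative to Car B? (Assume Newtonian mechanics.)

v_rel = |v_A - v_B| = |129.3 - 101.1| = 28.2 mph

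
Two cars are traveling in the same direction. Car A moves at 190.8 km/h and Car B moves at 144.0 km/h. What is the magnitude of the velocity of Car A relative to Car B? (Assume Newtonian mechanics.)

v_rel = |v_A - v_B| = |190.8 - 144.0| = 46.8 km/h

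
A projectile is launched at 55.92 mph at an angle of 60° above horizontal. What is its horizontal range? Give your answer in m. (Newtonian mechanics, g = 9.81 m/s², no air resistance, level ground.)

v₀ = 55.92 mph × 0.44704 = 24.9985 m/s
R = v₀² × sin(2θ) / g = 24.9985² × sin(2 × 60°) / 9.81 = 624.925 × 0.866025 / 9.81 = 55.17 m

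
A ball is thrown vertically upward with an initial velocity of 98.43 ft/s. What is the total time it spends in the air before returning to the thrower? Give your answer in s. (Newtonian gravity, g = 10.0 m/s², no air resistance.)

v₀ = 98.43 ft/s × 0.3048 = 30.0015 m/s
t_total = 2 × v₀ / g = 2 × 30.0015 / 10.0 = 6.0 s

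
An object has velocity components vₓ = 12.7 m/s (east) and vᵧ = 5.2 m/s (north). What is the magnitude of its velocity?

|v| = √(vₓ² + vᵧ²) = √(12.7² + 5.2²) = √(188.33) = 13.72 m/s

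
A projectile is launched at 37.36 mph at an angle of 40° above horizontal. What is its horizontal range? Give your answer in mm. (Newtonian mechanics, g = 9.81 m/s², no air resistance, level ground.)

v₀ = 37.36 mph × 0.44704 = 16.7014 m/s
R = v₀² × sin(2θ) / g = 16.7014² × sin(2 × 40°) / 9.81 = 278.937 × 0.984808 / 9.81 = 28.002 m
R = 28.002 m / 0.001 = 28000 mm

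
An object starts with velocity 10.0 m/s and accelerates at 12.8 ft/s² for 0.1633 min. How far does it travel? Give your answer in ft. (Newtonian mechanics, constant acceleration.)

a = 12.8 ft/s² × 0.3048 = 3.90144 m/s²
t = 0.1633 min × 60.0 = 9.798 s
d = v₀ × t + ½ × a × t² = 10.0 × 9.798 + 0.5 × 3.90144 × 9.798² = 285.251 m
d = 285.251 m / 0.3048 = 935.9 ft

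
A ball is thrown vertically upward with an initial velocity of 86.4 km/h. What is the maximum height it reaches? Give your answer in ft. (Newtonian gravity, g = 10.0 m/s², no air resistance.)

v₀ = 86.4 km/h × 0.2777777777777778 = 24.0 m/s
h_max = v₀² / (2g) = 24.0² / (2 × 10.0) = 576.0 / 20.0 = 28.8 m
h_max = 28.8 m / 0.3048 = 94.49 ft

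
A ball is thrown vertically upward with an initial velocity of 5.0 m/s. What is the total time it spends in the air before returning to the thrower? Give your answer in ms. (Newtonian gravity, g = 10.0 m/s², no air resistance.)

t_total = 2 × v₀ / g = 2 × 5.0 / 10.0 = 1.0 s
t_total = 1.0 s / 0.001 = 1000 ms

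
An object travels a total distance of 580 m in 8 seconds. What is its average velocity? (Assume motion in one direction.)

v_avg = Δd / Δt = 580 / 8 = 72.5 m/s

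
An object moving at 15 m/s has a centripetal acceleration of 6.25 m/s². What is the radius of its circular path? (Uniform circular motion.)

r = v²/a_c = 15²/6.25 = 36.0 m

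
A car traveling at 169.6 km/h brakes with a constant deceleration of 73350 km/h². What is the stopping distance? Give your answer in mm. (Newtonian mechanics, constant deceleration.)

v₀ = 169.6 km/h × 0.2777777777777778 = 47.1111 m/s
a = 73350 km/h² × 7.716049382716049e-05 = 5.65972 m/s²
d = v₀² / (2a) = 47.1111² / (2 × 5.65972) = 2219.46 / 11.3194 = 196.076 m
d = 196.076 m / 0.001 = 196100 mm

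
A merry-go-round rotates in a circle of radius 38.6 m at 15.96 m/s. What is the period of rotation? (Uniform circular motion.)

T = 2πr/v = 2π×38.6/15.96 = 15.2 s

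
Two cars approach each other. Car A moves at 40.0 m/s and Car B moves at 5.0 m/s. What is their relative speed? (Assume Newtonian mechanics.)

v_rel = v_A + v_B = 40.0 + 5.0 = 45.0 m/s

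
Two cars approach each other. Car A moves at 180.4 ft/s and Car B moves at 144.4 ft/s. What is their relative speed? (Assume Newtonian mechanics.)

v_rel = v_A + v_B = 180.4 + 144.4 = 324.8 ft/s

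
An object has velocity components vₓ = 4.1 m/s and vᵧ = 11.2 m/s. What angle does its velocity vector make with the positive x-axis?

θ = arctan(vᵧ/vₓ) = arctan(11.2/4.1) = 69.89°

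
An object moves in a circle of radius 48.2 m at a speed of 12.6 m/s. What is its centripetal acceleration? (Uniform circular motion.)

a_c = v²/r = 12.6²/48.2 = 158.76/48.2 = 3.29 m/s²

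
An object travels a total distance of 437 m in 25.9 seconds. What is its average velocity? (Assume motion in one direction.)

v_avg = Δd / Δt = 437 / 25.9 = 16.87 m/s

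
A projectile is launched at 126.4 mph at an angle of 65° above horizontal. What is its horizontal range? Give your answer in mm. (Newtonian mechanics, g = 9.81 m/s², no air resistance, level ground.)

v₀ = 126.4 mph × 0.44704 = 56.5059 m/s
R = v₀² × sin(2θ) / g = 56.5059² × sin(2 × 65°) / 9.81 = 3192.92 × 0.766044 / 9.81 = 249.329 m
R = 249.329 m / 0.001 = 249300 mm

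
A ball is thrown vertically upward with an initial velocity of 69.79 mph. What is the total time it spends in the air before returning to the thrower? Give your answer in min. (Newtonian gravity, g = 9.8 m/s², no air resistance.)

v₀ = 69.79 mph × 0.44704 = 31.1989 m/s
t_total = 2 × v₀ / g = 2 × 31.1989 / 9.8 = 6.36712 s
t_total = 6.36712 s / 60.0 = 0.1061 min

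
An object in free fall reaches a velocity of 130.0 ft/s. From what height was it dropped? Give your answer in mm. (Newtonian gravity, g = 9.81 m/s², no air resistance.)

v = 130.0 ft/s × 0.3048 = 39.624 m/s
h = v² / (2g) = 39.624² / (2 × 9.81) = 80.0235 m
h = 80.0235 m / 0.001 = 80020 mm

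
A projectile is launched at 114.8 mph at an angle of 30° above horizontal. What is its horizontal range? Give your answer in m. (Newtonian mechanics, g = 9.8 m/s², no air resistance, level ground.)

v₀ = 114.8 mph × 0.44704 = 51.3202 m/s
R = v₀² × sin(2θ) / g = 51.3202² × sin(2 × 30°) / 9.8 = 2633.76 × 0.866025 / 9.8 = 232.7 m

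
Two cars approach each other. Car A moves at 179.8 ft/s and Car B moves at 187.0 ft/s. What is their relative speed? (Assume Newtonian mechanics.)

v_rel = v_A + v_B = 179.8 + 187.0 = 366.8 ft/s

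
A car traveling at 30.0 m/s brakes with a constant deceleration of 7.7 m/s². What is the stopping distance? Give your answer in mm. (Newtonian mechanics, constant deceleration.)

d = v₀² / (2a) = 30.0² / (2 × 7.7) = 900.0 / 15.4 = 58.4416 m
d = 58.4416 m / 0.001 = 58440 mm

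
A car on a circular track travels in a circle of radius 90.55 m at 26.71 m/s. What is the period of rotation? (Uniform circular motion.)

T = 2πr/v = 2π×90.55/26.71 = 21.3 s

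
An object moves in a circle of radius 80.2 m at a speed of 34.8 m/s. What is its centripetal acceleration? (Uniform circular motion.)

a_c = v²/r = 34.8²/80.2 = 1211.04/80.2 = 15.1 m/s²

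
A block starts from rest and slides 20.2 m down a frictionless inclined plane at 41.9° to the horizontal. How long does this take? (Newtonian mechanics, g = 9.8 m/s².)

a = g sin(θ) = 9.8 × sin(41.9°) = 6.5448 m/s²
t = √(2d/a) = √(2 × 20.2 / 6.5448) = 2.48 s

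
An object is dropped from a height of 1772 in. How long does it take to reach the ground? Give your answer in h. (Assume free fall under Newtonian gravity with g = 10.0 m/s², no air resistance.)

h = 1772 in × 0.0254 = 45.0088 m
t = √(2h/g) = √(2 × 45.0088 / 10.0) = 3.00029 s
t = 3.00029 s / 3600.0 = 0.0008334 h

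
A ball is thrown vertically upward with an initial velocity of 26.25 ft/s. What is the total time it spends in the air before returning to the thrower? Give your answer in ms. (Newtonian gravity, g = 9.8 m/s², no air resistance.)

v₀ = 26.25 ft/s × 0.3048 = 8.001 m/s
t_total = 2 × v₀ / g = 2 × 8.001 / 9.8 = 1.63286 s
t_total = 1.63286 s / 0.001 = 1633 ms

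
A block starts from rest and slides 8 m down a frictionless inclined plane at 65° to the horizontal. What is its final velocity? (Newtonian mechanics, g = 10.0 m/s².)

a = g sin(θ) = 10.0 × sin(65°) = 9.0631 m/s²
v = √(2ad) = √(2 × 9.0631 × 8) = 12.04 m/s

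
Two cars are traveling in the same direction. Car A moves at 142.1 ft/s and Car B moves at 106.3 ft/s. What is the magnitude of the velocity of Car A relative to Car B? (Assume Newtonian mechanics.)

v_rel = |v_A - v_B| = |142.1 - 106.3| = 35.8 ft/s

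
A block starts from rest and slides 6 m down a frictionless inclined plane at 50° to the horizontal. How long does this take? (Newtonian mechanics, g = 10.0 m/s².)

a = g sin(θ) = 10.0 × sin(50°) = 7.6604 m/s²
t = √(2d/a) = √(2 × 6 / 7.6604) = 1.25 s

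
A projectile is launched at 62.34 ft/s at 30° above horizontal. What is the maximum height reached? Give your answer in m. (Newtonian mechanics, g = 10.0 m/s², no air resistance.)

v₀ = 62.34 ft/s × 0.3048 = 19.0012 m/s
H = v₀² × sin²(θ) / (2g) = 19.0012² × sin(30°)² / (2 × 10.0) = 361.046 × 0.25 / 20.0 = 4.513 m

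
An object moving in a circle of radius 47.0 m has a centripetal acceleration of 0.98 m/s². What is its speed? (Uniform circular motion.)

v = √(a_c × r) = √(0.98 × 47.0) = 6.79 m/s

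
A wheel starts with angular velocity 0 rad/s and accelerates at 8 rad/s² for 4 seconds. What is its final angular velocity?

ω = ω₀ + αt = 0 + 8 × 4 = 32 rad/s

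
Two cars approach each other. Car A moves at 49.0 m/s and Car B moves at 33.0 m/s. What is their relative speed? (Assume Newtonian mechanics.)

v_rel = v_A + v_B = 49.0 + 33.0 = 82.0 m/s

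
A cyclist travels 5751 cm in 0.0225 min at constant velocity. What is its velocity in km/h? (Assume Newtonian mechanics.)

d = 5751 cm × 0.01 = 57.51 m
t = 0.0225 min × 60.0 = 1.35 s
v = d / t = 57.51 / 1.35 = 42.6 m/s
v = 42.6 m/s / 0.2777777777777778 = 153.4 km/h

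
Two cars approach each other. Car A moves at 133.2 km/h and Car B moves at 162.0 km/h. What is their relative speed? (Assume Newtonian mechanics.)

v_rel = v_A + v_B = 133.2 + 162.0 = 295.2 km/h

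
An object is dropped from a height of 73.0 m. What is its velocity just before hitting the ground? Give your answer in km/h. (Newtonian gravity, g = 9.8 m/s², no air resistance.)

v = √(2gh) = √(2 × 9.8 × 73.0) = 37.8259 m/s
v = 37.8259 m/s / 0.2777777777777778 = 136.2 km/h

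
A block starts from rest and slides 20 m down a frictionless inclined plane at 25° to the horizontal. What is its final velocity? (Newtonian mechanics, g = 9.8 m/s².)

a = g sin(θ) = 9.8 × sin(25°) = 4.1417 m/s²
v = √(2ad) = √(2 × 4.1417 × 20) = 12.87 m/s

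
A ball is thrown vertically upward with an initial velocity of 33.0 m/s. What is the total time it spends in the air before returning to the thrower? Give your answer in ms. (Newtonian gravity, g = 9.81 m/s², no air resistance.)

t_total = 2 × v₀ / g = 2 × 33.0 / 9.81 = 6.72783 s
t_total = 6.72783 s / 0.001 = 6728 ms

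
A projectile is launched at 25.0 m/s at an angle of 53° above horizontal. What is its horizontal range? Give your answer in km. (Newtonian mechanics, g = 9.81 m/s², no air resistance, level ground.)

R = v₀² × sin(2θ) / g = 25.0² × sin(2 × 53°) / 9.81 = 625.0 × 0.961262 / 9.81 = 61.2425 m
R = 61.2425 m / 1000.0 = 0.06124 km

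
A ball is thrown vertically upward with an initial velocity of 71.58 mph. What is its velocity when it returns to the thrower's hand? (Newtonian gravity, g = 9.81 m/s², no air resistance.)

By conservation of energy (no air resistance), the ball returns to the throw height with the same speed as launch, but directed downward.
|v_ground| = v₀ = 71.58 mph
v_ground = 71.58 mph (downward)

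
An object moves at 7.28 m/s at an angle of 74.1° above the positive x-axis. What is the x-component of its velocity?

vₓ = v cos(θ) = 7.28 × cos(74.1°) = 1.99 m/s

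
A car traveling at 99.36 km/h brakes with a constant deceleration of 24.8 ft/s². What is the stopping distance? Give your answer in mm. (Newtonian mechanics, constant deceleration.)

v₀ = 99.36 km/h × 0.2777777777777778 = 27.6 m/s
a = 24.8 ft/s² × 0.3048 = 7.55904 m/s²
d = v₀² / (2a) = 27.6² / (2 × 7.55904) = 761.76 / 15.1181 = 50.3873 m
d = 50.3873 m / 0.001 = 50390 mm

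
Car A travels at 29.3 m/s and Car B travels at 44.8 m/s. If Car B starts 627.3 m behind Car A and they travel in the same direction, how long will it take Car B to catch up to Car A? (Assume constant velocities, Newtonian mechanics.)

Relative speed: v_rel = 44.8 - 29.3 = 15.5 m/s
Time to catch: t = d₀/v_rel = 627.3/15.5 = 40.47 s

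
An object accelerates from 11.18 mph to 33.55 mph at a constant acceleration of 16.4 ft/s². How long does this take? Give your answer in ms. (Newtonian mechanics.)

v₀ = 11.18 mph × 0.44704 = 4.99791 m/s
v = 33.55 mph × 0.44704 = 14.9982 m/s
a = 16.4 ft/s² × 0.3048 = 4.99872 m/s²
t = (v - v₀) / a = (14.9982 - 4.99791) / 4.99872 = 2.00057 s
t = 2.00057 s / 0.001 = 2001 ms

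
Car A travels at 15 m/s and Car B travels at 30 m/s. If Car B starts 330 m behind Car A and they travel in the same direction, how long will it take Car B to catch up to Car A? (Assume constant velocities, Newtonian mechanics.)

Relative speed: v_rel = 30 - 15 = 15 m/s
Time to catch: t = d₀/v_rel = 330/15 = 22.0 s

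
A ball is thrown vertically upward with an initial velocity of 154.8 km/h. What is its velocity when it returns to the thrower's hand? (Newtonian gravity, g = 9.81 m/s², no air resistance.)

By conservation of energy (no air resistance), the ball returns to the throw height with the same speed as launch, but directed downward.
|v_ground| = v₀ = 154.8 km/h
v_ground = 154.8 km/h (downward)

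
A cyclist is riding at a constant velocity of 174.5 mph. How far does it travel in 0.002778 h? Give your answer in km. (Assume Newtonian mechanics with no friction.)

v = 174.5 mph × 0.44704 = 78.0085 m/s
t = 0.002778 h × 3600.0 = 10.0008 s
d = v × t = 78.0085 × 10.0008 = 780.147 m
d = 780.147 m / 1000.0 = 0.7801 km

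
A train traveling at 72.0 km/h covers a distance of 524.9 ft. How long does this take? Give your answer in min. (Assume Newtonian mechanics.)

d = 524.9 ft × 0.3048 = 159.99 m
v = 72.0 km/h × 0.2777777777777778 = 20.0 m/s
t = d / v = 159.99 / 20.0 = 7.9995 s
t = 7.9995 s / 60.0 = 0.1333 min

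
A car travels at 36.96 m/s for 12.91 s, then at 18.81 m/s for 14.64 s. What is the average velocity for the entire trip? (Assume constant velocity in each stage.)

d₁ = v₁t₁ = 36.96 × 12.91 = 477.1536 m
d₂ = v₂t₂ = 18.81 × 14.64 = 275.3784 m
d_total = 752.532 m, t_total = 27.55 s
v_avg = d_total/t_total = 752.532/27.55 = 27.32 m/s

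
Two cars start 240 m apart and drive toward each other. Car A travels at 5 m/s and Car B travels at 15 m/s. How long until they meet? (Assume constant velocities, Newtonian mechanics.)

Combined speed: v_combined = 5 + 15 = 20 m/s
Time to meet: t = d/v_combined = 240/20 = 12.0 s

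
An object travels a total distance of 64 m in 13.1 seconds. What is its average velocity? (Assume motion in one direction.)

v_avg = Δd / Δt = 64 / 13.1 = 4.89 m/s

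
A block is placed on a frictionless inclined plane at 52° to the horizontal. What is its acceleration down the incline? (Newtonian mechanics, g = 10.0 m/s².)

a = g sin(θ) = 10.0 × sin(52°) = 10.0 × 0.788 = 7.88 m/s²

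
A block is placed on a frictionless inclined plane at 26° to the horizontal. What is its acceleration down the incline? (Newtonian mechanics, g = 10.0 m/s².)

a = g sin(θ) = 10.0 × sin(26°) = 10.0 × 0.4384 = 4.38 m/s²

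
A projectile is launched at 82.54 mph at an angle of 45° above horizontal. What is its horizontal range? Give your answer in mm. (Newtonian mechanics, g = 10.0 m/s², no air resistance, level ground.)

v₀ = 82.54 mph × 0.44704 = 36.8987 m/s
R = v₀² × sin(2θ) / g = 36.8987² × sin(2 × 45°) / 10.0 = 1361.51 × 1.0 / 10.0 = 136.151 m
R = 136.151 m / 0.001 = 136200 mm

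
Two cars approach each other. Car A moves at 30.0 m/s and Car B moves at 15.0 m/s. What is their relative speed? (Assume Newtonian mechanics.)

v_rel = v_A + v_B = 30.0 + 15.0 = 45.0 m/s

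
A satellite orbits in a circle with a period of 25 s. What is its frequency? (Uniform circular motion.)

f = 1/T = 1/25 = 0.04 Hz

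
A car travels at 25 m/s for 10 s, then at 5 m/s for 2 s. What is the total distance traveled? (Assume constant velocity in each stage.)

d₁ = v₁t₁ = 25 × 10 = 250 m
d₂ = v₂t₂ = 5 × 2 = 10 m
d_total = 250 + 10 = 260 m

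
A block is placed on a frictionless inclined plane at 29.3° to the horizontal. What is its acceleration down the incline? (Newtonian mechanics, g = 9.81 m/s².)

a = g sin(θ) = 9.81 × sin(29.3°) = 9.81 × 0.4894 = 4.8 m/s²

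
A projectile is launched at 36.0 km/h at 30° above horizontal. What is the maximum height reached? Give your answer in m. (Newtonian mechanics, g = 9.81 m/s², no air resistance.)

v₀ = 36.0 km/h × 0.2777777777777778 = 10.0 m/s
H = v₀² × sin²(θ) / (2g) = 10.0² × sin(30°)² / (2 × 9.81) = 100.0 × 0.25 / 19.62 = 1.274 m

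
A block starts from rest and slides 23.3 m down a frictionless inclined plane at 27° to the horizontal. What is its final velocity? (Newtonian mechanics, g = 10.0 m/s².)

a = g sin(θ) = 10.0 × sin(27°) = 4.5399 m/s²
v = √(2ad) = √(2 × 4.5399 × 23.3) = 14.55 m/s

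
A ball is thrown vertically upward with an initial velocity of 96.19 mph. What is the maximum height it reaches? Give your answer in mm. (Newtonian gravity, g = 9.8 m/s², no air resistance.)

v₀ = 96.19 mph × 0.44704 = 43.0008 m/s
h_max = v₀² / (2g) = 43.0008² / (2 × 9.8) = 1849.07 / 19.6 = 94.3403 m
h_max = 94.3403 m / 0.001 = 94340 mm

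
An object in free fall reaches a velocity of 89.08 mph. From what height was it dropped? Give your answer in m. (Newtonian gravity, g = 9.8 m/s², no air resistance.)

v = 89.08 mph × 0.44704 = 39.8223 m/s
h = v² / (2g) = 39.8223² / (2 × 9.8) = 80.91 m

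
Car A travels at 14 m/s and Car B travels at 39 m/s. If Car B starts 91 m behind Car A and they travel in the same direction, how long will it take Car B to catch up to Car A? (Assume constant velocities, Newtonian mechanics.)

Relative speed: v_rel = 39 - 14 = 25 m/s
Time to catch: t = d₀/v_rel = 91/25 = 3.64 s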